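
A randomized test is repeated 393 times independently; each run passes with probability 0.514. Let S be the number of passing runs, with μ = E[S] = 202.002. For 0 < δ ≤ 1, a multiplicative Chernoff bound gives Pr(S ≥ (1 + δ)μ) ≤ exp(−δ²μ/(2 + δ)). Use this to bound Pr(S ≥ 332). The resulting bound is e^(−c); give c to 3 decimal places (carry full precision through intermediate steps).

Write 332 = (1 + δ)μ, so δ = 332/202.002 − 1 = 0.6435481…
Then the exponent is δ²μ/(2 + δ) = (332 − μ)² / (μ·(2 + δ)) = 31.646848.

31.647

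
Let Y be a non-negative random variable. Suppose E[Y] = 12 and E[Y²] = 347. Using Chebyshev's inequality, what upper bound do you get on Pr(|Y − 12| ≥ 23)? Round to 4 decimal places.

Var(Y) = E[Y²] − (E[Y])² = 347 − 144 = 203.
Chebyshev's inequality: Pr(|Y − μ| ≥ t) ≤ Var(Y)/t² = 203/529 = 0.3837.

0.3837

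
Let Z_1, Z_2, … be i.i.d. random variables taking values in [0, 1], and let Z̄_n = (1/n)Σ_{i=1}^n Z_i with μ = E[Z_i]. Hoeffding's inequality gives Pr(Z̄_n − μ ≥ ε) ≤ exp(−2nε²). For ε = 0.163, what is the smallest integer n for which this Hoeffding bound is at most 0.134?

38

Require exp(−2nε²) ≤ 0.134, i.e. 2nε² ≥ ln(1/0.134) = 2.009915.
So n ≥ 2.009915 / (2·0.163²) = 37.824.
The smallest integer n is 38.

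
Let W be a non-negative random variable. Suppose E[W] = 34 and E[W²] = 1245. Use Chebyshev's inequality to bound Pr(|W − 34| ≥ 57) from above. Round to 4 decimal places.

Var(W) = E[W²] − (E[W])² = 1245 − 1156 = 89.
Chebyshev's inequality: Pr(|W − μ| ≥ t) ≤ Var(W)/t² = 89/3249 = 0.0274.

0.0274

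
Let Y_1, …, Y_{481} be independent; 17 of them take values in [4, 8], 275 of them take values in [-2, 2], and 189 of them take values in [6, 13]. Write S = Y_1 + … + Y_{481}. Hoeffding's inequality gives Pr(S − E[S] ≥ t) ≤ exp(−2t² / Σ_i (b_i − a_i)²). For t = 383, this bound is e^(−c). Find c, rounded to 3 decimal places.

Σ(b_i − a_i)² = 17·4² + 275·4² + 189·7² = 13933.
c = 2t² / 13933 = 2·383² / 13933 = 21.0563.

21.056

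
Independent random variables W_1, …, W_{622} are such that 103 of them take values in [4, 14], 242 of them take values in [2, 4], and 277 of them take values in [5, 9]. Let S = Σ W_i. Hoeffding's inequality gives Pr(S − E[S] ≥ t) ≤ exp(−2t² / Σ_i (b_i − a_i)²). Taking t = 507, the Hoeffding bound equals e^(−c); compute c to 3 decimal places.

32.745

Σ(b_i − a_i)² = 103·10² + 242·2² + 277·4² = 15700.
c = 2t² / 15700 = 2·507² / 15700 = 32.7451.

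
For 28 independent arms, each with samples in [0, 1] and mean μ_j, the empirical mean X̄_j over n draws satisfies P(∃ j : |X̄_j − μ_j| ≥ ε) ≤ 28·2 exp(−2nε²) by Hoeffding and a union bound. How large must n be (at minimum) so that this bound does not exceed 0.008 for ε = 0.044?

2287

Need 2·28·exp(−2nε²) ≤ 0.008, i.e. exp(−2nε²) ≤ 0.008/56.
So 2nε² ≥ ln(56/0.008) = 8.853665.
Hence n ≥ 8.853665/(2·0.044²) = 2286.587.
The smallest integer n is 2287.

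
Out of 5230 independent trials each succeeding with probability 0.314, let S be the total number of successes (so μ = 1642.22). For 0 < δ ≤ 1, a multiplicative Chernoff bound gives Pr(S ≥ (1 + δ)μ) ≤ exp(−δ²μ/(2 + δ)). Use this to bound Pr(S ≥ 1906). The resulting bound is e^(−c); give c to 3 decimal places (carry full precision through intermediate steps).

Write 1906 = (1 + δ)μ, so δ = 1906/1642.22 − 1 = 0.160624…
Then the exponent is δ²μ/(2 + δ) = (1906 − μ)² / (μ·(2 + δ)) = 19.609801.

19.610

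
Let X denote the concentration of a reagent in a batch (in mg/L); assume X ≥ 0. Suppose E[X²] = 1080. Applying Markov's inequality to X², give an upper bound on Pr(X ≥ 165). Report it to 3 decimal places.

0.040

Since X ≥ 0, the event {X ≥ 165} is the same as {X² ≥ 27225}.
Markov's inequality applied to X² gives Pr(X² ≥ 27225) ≤ E[X²]/27225 = 1080/27225 = 0.0397.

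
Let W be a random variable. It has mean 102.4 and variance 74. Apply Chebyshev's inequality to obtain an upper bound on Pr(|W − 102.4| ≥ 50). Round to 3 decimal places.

Chebyshev: Pr(|W − μ| ≥ t) ≤ Var(W)/t².
Bound = 74 / 2500 = 0.0296.

0.030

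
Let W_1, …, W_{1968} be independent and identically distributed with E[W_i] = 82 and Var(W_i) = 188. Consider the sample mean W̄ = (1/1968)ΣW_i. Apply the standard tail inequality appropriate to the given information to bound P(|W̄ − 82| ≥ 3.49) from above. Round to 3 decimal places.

0.008

With mean and variance of each term known, Chebyshev's inequality bounds the deviation of the sum (or sample mean).
Var(W̄) = Var(W_i)/n = 188/1968 = 0.095528.
Chebyshev: P(|W̄ − 82| ≥ 3.49) ≤ Var(W̄)/(3.49)² = 188/(1968·3.49²) = 0.0078.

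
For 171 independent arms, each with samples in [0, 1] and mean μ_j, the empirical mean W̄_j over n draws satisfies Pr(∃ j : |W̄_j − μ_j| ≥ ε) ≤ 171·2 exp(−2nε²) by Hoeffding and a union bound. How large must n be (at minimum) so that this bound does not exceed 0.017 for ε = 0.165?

182

Need 2·171·exp(−2nε²) ≤ 0.017, i.e. exp(−2nε²) ≤ 0.017/342.
So 2nε² ≥ ln(342/0.017) = 9.909353.
Hence n ≥ 9.909353/(2·0.165²) = 181.990.
The smallest integer n is 182.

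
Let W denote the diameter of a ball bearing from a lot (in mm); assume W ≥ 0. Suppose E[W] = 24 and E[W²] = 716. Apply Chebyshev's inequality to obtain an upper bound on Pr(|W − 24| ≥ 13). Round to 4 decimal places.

Var(W) = E[W²] − (E[W])² = 716 − 576 = 140.
Chebyshev's inequality: Pr(|W − μ| ≥ t) ≤ Var(W)/t² = 140/169 = 0.8284.

0.8284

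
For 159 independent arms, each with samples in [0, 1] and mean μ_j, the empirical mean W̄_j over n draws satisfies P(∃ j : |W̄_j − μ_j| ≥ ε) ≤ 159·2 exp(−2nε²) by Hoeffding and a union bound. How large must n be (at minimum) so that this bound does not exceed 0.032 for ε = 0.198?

Need 2·159·exp(−2nε²) ≤ 0.032, i.e. exp(−2nε²) ≤ 0.032/318.
So 2nε² ≥ ln(318/0.032) = 9.204071.
Hence n ≥ 9.204071/(2·0.198²) = 117.387.
The smallest integer n is 118.

118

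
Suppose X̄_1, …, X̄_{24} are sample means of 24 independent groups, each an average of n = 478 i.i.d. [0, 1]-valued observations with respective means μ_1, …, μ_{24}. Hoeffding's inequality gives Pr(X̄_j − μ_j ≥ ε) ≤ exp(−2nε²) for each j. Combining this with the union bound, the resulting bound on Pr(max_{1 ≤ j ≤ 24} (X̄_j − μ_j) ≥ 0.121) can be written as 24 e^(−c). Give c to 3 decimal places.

13.997

Union bound over the 24 events: Pr(max_{1 ≤ j ≤ 24} (X̄_j − μ_j) ≥ 0.121) ≤ 24·exp(−2nε²) = 24 exp(−2·478·0.121²).
So c = 2·478·0.121² = 13.9968.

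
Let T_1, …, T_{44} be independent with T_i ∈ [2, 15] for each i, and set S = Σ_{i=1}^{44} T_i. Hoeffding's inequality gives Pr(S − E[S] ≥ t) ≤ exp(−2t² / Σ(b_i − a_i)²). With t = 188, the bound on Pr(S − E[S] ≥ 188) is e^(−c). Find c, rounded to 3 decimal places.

Σ(b_i − a_i)² = 44·(13)² = 7436.
c = 2t²/7436 = 2·188²/7436 = 9.5062.

9.506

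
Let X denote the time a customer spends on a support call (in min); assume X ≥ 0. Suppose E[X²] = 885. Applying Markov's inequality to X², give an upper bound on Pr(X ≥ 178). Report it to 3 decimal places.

Since X ≥ 0, the event {X ≥ 178} is the same as {X² ≥ 31684}.
Markov's inequality applied to X² gives Pr(X² ≥ 31684) ≤ E[X²]/31684 = 885/31684 = 0.0279.

0.028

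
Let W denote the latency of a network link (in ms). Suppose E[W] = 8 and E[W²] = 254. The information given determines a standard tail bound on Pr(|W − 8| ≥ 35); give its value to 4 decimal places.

0.1551

The first two moments determine the variance, so Chebyshev's inequality is the sharpest standard bound available.
Var(W) = E[W²] − (E[W])² = 254 − 64 = 190.
Chebyshev's inequality: Pr(|W − μ| ≥ t) ≤ Var(W)/t² = 190/1225 = 0.1551.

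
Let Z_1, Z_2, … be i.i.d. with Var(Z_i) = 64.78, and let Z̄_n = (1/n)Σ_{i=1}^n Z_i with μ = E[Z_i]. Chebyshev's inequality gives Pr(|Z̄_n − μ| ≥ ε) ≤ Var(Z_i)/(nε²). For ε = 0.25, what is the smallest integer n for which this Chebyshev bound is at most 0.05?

Require 64.78/(n·0.25²) ≤ 0.05, i.e. n ≥ 64.78/(0.05·0.25²) = 20729.600.
The smallest integer n is 20730.

20730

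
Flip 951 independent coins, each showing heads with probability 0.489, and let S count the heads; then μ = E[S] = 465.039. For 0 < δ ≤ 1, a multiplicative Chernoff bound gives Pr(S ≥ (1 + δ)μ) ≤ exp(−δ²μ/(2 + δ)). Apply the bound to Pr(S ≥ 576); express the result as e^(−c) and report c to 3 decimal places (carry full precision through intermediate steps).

11.827

Write 576 = (1 + δ)μ, so δ = 576/465.039 − 1 = 0.2386058…
Then the exponent is δ²μ/(2 + δ) = (576 − μ)² / (μ·(2 + δ)) = 11.826976.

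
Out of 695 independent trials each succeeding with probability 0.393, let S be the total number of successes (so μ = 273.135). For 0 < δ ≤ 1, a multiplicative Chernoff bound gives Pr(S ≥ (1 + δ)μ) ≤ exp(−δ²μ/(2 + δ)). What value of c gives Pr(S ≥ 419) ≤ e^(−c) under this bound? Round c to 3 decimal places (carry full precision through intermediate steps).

30.741

Write 419 = (1 + δ)μ, so δ = 419/273.135 − 1 = 0.5340399…
Then the exponent is δ²μ/(2 + δ) = (419 − μ)² / (μ·(2 + δ)) = 30.740532.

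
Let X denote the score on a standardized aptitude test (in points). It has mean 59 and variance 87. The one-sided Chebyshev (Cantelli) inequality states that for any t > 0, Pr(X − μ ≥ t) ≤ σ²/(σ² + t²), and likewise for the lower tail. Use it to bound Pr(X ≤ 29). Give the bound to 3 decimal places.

Here σ² = 87 and t = 30, so σ² + t² = 987.
Cantelli's bound: 87/987 = 0.0881.

0.088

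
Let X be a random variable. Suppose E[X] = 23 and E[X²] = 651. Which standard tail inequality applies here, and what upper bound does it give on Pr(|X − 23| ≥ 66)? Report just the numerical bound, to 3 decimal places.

The first two moments determine the variance, so Chebyshev's inequality is the sharpest standard bound available.
Var(X) = E[X²] − (E[X])² = 651 − 529 = 122.
Chebyshev's inequality: Pr(|X − μ| ≥ t) ≤ Var(X)/t² = 122/4356 = 0.0280.

0.028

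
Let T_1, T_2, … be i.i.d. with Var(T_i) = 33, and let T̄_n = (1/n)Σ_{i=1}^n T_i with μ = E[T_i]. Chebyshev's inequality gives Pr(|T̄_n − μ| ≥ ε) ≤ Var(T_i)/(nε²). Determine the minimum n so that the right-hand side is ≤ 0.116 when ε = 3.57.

Require 33/(n·3.57²) ≤ 0.116, i.e. n ≥ 33/(0.116·3.57²) = 22.321.
The smallest integer n is 23.

23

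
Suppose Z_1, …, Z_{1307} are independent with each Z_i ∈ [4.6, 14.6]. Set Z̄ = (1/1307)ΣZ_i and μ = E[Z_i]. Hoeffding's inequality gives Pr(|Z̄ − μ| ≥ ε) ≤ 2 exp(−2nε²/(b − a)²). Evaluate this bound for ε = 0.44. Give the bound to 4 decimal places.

0.0127

Exponent: 2nε²/(b − a)² = 2·1307·0.44² / 10² = 5.06070.
Bound = 2·exp(−5.06070) = 0.01268.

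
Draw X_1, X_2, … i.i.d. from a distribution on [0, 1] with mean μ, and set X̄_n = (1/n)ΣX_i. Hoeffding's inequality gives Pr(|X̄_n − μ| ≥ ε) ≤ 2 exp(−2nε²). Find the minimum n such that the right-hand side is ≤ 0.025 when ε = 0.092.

259

Require 2·exp(−2nε²) ≤ 0.025, i.e. 2nε² ≥ ln(2/0.025) = 4.382027.
So n ≥ 4.382027 / (2·0.092²) = 258.863.
The smallest integer n is 259.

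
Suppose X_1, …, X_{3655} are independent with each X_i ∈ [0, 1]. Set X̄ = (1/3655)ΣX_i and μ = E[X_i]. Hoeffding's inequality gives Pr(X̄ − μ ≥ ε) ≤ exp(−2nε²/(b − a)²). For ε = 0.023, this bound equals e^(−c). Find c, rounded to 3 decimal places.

c = 2nε²/(b − a)² = 2·3655·0.023² / 1² = 3.8670.

3.867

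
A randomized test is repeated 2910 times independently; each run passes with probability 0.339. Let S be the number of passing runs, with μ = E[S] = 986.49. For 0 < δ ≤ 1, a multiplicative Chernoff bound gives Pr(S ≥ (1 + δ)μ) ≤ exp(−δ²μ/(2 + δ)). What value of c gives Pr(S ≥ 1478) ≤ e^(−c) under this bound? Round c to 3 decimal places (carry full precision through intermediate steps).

Write 1478 = (1 + δ)μ, so δ = 1478/986.49 − 1 = 0.4982412…
Then the exponent is δ²μ/(2 + δ) = (1478 − μ)² / (μ·(2 + δ)) = 98.025182.

98.025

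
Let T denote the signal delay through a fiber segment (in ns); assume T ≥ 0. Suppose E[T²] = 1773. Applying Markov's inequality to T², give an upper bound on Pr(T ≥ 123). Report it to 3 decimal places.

0.117

Since T ≥ 0, the event {T ≥ 123} is the same as {T² ≥ 15129}.
Markov's inequality applied to T² gives Pr(T² ≥ 15129) ≤ E[T²]/15129 = 1773/15129 = 0.1172.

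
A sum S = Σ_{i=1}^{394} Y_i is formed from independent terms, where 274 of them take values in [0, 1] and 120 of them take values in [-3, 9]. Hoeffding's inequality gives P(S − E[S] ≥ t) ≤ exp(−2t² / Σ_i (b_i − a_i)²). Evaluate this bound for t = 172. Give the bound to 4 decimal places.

0.0344

Σ(b_i − a_i)² = 274·1² + 120·12² = 17554.
Exponent = 2·172² / 17554 = 3.37063.
Bound = exp(−3.37063) = 0.03437.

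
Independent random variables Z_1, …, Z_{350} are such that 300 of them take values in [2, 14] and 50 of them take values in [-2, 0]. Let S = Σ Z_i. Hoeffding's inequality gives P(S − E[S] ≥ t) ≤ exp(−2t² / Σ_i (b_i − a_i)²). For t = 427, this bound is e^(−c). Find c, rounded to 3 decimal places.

Σ(b_i − a_i)² = 300·12² + 50·2² = 43400.
c = 2t² / 43400 = 2·427² / 43400 = 8.4023.

8.402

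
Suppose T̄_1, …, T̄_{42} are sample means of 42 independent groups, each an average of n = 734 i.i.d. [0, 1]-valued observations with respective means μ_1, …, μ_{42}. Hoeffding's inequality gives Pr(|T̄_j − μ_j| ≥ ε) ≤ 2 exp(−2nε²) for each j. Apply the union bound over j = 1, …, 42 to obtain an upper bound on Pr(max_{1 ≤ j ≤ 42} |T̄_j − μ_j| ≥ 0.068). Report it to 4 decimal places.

0.0947

Per-experiment Hoeffding bound: 2·exp(−2·734·0.068²) = 2·exp(−6.78803) = 0.0022544.
Union bound over 42 events: 42·0.0022544 = 0.09468.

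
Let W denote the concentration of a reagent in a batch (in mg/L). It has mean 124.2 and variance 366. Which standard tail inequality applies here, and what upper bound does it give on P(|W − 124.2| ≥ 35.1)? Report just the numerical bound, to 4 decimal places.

Mean and variance are known, so Chebyshev's inequality applies.
Chebyshev: P(|W − μ| ≥ t) ≤ Var(W)/t².
Bound = 366 / 1232.01 = 0.2971.

0.2971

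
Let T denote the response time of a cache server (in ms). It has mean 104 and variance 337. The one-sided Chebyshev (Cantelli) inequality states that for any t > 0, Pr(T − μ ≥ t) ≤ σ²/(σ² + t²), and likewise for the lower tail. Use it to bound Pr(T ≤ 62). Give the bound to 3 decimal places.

Here σ² = 337 and t = 42, so σ² + t² = 2101.
Cantelli's bound: 337/2101 = 0.1604.

0.160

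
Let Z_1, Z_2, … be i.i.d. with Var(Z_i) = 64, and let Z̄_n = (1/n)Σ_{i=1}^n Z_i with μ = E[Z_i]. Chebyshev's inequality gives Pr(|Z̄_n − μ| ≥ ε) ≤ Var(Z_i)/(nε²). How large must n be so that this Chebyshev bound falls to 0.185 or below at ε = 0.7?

707

Require 64/(n·0.7²) ≤ 0.185, i.e. n ≥ 64/(0.185·0.7²) = 706.012.
The smallest integer n is 707.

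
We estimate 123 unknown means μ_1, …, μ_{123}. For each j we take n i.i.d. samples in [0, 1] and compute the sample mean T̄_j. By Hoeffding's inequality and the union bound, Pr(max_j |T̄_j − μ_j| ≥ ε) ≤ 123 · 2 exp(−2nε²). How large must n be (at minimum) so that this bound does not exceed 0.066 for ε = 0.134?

229

Need 2·123·exp(−2nε²) ≤ 0.066, i.e. exp(−2nε²) ≤ 0.066/246.
So 2nε² ≥ ln(246/0.066) = 8.223432.
Hence n ≥ 8.223432/(2·0.134²) = 228.988.
The smallest integer n is 229.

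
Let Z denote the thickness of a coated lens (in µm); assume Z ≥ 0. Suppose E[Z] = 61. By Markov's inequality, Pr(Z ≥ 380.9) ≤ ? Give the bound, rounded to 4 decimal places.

0.1601

Markov's inequality: for a non-negative random variable, Pr(Z ≥ a) ≤ E[Z]/a.
Here E[Z] = 61 and a = 380.9, so the bound is 61/380.9 = 0.1601.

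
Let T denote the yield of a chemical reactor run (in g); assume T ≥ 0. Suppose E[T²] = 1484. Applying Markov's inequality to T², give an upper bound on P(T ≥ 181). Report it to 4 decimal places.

Since T ≥ 0, the event {T ≥ 181} is the same as {T² ≥ 32761}.
Markov's inequality applied to T² gives P(T² ≥ 32761) ≤ E[T²]/32761 = 1484/32761 = 0.0453.

0.0453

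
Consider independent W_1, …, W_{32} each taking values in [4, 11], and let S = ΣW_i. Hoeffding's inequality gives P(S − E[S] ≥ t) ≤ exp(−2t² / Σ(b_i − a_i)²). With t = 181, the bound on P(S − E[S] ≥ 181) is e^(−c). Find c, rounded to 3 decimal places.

41.787

Σ(b_i − a_i)² = 32·(7)² = 1568.
c = 2t²/1568 = 2·181²/1568 = 41.7870.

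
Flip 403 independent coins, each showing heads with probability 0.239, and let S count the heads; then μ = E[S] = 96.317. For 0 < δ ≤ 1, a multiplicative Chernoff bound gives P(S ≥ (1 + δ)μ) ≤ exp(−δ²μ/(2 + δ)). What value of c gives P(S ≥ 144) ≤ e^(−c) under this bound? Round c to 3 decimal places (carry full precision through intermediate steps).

Write 144 = (1 + δ)μ, so δ = 144/96.317 − 1 = 0.4950632…
Then the exponent is δ²μ/(2 + δ) = (144 − μ)² / (μ·(2 + δ)) = 9.461122.

9.461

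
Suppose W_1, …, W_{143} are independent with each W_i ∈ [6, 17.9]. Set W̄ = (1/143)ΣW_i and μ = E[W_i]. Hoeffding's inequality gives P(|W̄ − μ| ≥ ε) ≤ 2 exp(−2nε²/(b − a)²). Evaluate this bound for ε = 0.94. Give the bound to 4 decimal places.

Exponent: 2nε²/(b − a)² = 2·143·0.94² / 11.9² = 1.78455.
Bound = 2·exp(−1.78455) = 0.33575.

0.3357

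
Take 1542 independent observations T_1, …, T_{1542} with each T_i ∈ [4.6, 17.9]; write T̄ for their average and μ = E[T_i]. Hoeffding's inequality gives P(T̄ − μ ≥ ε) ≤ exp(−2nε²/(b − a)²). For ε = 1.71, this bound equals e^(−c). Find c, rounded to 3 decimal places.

c = 2nε²/(b − a)² = 2·1542·1.71² / 13.3² = 50.9804.

50.980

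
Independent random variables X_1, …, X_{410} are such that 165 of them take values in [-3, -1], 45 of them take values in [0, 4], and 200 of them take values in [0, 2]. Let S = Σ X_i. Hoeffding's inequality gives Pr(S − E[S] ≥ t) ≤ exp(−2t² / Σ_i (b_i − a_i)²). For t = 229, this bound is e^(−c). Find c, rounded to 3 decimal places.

Σ(b_i − a_i)² = 165·2² + 45·4² + 200·2² = 2180.
c = 2t² / 2180 = 2·229² / 2180 = 48.1110.

48.111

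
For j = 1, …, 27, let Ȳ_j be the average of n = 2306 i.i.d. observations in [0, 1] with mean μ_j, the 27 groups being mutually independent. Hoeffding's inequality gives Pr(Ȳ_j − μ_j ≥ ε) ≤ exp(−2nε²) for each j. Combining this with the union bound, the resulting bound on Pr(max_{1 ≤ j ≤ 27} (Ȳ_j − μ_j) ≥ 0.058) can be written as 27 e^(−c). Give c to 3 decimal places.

15.515

Union bound over the 27 events: Pr(max_{1 ≤ j ≤ 27} (Ȳ_j − μ_j) ≥ 0.058) ≤ 27·exp(−2nε²) = 27 exp(−2·2306·0.058²).
So c = 2·2306·0.058² = 15.5148.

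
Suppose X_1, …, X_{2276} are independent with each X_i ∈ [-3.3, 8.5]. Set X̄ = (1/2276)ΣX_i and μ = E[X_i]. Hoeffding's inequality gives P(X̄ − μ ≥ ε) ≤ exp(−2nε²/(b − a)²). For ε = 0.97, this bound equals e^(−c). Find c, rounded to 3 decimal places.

c = 2nε²/(b − a)² = 2·2276·0.97² / 11.8² = 30.7597.

30.760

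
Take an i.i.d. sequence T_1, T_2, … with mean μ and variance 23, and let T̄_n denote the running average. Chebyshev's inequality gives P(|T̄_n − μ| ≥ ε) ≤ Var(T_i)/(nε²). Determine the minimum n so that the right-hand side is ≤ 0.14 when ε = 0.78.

Require 23/(n·0.78²) ≤ 0.14, i.e. n ≥ 23/(0.14·0.78²) = 270.029.
The smallest integer n is 271.

271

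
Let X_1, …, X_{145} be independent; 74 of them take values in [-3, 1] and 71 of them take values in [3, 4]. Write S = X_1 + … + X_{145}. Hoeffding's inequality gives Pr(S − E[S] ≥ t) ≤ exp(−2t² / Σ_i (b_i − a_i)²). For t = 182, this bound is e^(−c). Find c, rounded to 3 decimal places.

52.787

Σ(b_i − a_i)² = 74·4² + 71·1² = 1255.
c = 2t² / 1255 = 2·182² / 1255 = 52.7873.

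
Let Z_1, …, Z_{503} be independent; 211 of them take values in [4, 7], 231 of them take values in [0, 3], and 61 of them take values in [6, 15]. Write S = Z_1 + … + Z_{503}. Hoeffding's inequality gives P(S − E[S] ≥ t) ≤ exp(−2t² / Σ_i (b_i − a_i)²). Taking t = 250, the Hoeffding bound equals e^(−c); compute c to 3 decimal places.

14.015

Σ(b_i − a_i)² = 211·3² + 231·3² + 61·9² = 8919.
c = 2t² / 8919 = 2·250² / 8919 = 14.0150.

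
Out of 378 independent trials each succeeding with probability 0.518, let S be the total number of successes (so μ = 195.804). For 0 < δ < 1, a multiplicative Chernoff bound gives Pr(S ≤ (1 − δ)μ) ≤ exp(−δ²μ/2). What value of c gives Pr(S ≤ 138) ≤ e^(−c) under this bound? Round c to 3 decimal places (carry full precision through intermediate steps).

Write 138 = (1 − δ)μ, so δ = 1 − 138/195.804 = 0.2952136…
Then the exponent is δ²μ/2 = (μ − 138)²/(2μ) = 8.532263.

8.532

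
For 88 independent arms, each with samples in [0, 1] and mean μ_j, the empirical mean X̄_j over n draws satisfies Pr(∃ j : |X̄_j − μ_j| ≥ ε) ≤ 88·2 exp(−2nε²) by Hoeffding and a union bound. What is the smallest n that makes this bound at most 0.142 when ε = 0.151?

Need 2·88·exp(−2nε²) ≤ 0.142, i.e. exp(−2nε²) ≤ 0.142/176.
So 2nε² ≥ ln(176/0.142) = 7.122412.
Hence n ≥ 7.122412/(2·0.151²) = 156.186.
The smallest integer n is 157.

157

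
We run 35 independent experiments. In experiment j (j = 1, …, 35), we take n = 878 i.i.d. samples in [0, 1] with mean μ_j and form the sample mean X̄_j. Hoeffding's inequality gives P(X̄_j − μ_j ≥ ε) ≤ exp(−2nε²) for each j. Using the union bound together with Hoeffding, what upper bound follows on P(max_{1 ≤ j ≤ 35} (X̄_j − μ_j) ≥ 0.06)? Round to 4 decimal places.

Per-experiment Hoeffding bound: exp(−2·878·0.06²) = exp(−6.32160) = 0.0017971.
Union bound over 35 events: 35·0.0017971 = 0.06290.

0.0629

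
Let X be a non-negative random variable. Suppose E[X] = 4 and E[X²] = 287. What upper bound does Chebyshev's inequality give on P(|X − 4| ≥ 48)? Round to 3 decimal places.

0.118

Var(X) = E[X²] − (E[X])² = 287 − 16 = 271.
Chebyshev's inequality: P(|X − μ| ≥ t) ≤ Var(X)/t² = 271/2304 = 0.1176.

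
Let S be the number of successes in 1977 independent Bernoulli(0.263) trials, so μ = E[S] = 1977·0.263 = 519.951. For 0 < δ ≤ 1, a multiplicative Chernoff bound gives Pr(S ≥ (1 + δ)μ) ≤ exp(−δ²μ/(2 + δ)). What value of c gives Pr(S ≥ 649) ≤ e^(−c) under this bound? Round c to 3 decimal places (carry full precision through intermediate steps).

Write 649 = (1 + δ)μ, so δ = 649/519.951 − 1 = 0.2481945…
Then the exponent is δ²μ/(2 + δ) = (649 − μ)² / (μ·(2 + δ)) = 14.246657.

14.247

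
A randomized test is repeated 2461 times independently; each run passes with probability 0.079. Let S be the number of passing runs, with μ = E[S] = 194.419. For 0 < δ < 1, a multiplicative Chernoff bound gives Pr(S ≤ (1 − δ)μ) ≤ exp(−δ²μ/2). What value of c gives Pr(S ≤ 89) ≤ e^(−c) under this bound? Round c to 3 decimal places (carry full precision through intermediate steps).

Write 89 = (1 − δ)μ, so δ = 1 − 89/194.419 = 0.5422258…
Then the exponent is δ²μ/2 = (μ − 89)²/(2μ) = 28.580451.

28.580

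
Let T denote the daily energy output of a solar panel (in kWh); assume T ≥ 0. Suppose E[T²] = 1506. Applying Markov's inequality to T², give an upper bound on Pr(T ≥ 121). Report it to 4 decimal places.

Since T ≥ 0, the event {T ≥ 121} is the same as {T² ≥ 14641}.
Markov's inequality applied to T² gives Pr(T² ≥ 14641) ≤ E[T²]/14641 = 1506/14641 = 0.1029.

0.1029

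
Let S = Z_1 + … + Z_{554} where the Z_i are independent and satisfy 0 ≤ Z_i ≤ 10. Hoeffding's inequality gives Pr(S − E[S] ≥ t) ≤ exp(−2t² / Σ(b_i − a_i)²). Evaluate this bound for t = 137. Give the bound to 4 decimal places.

Σ(b_i − a_i)² = 554·(10)² = 55400.
Exponent = 2·137²/55400 = 0.6776.
Bound = exp(−0.6776) = 0.50784.

0.5078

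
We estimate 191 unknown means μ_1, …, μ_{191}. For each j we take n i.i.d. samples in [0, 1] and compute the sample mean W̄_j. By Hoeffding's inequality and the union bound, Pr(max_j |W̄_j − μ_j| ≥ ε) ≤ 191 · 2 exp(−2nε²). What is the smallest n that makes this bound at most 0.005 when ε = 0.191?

Need 2·191·exp(−2nε²) ≤ 0.005, i.e. exp(−2nε²) ≤ 0.005/382.
So 2nε² ≥ ln(382/0.005) = 11.243738.
Hence n ≥ 11.243738/(2·0.191²) = 154.104.
The smallest integer n is 155.

155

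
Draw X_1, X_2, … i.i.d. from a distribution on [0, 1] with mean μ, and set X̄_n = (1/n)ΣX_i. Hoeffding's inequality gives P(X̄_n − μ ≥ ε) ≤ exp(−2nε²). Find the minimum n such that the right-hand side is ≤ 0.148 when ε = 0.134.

54

Require exp(−2nε²) ≤ 0.148, i.e. 2nε² ≥ ln(1/0.148) = 1.910543.
So n ≥ 1.910543 / (2·0.134²) = 53.201.
The smallest integer n is 54.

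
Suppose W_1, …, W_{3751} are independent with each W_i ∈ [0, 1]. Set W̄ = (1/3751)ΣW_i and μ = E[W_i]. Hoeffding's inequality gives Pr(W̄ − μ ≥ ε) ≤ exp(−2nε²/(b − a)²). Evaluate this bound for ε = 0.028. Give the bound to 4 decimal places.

Exponent: 2nε²/(b − a)² = 2·3751·0.028² / 1² = 5.88157.
Bound = exp(−5.88157) = 0.00279.

0.0028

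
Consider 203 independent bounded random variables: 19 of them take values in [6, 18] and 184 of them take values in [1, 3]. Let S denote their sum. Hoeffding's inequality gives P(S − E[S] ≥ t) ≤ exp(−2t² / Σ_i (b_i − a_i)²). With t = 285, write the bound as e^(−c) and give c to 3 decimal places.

Σ(b_i − a_i)² = 19·12² + 184·2² = 3472.
c = 2t² / 3472 = 2·285² / 3472 = 46.7886.

46.789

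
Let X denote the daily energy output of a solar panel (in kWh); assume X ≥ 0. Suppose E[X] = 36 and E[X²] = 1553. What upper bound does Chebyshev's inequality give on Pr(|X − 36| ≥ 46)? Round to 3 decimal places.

0.121

Var(X) = E[X²] − (E[X])² = 1553 − 1296 = 257.
Chebyshev's inequality: Pr(|X − μ| ≥ t) ≤ Var(X)/t² = 257/2116 = 0.1215.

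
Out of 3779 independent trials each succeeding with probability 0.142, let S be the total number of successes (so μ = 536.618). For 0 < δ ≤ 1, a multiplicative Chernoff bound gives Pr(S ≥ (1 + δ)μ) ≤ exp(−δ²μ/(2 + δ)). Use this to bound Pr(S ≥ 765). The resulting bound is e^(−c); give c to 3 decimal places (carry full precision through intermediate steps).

40.072

Write 765 = (1 + δ)μ, so δ = 765/536.618 − 1 = 0.4255951…
Then the exponent is δ²μ/(2 + δ) = (765 − μ)² / (μ·(2 + δ)) = 40.071924.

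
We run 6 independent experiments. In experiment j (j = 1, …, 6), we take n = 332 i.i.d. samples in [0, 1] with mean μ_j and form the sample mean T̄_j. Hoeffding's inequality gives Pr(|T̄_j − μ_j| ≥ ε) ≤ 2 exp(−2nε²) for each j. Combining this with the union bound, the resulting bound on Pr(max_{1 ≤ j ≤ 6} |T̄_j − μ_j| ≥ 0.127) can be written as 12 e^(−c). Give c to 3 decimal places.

10.710

Union bound over the 6 events: Pr(max_{1 ≤ j ≤ 6} |T̄_j − μ_j| ≥ 0.127) ≤ 6·2·exp(−2nε²) = 12 exp(−2·332·0.127²).
So c = 2·332·0.127² = 10.7097.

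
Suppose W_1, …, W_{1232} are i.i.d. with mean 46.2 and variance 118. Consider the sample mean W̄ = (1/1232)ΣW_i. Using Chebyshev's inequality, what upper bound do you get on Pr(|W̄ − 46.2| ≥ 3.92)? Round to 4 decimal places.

Var(W̄) = Var(W_i)/n = 118/1232 = 0.095779.
Chebyshev: Pr(|W̄ − 46.2| ≥ 3.92) ≤ Var(W̄)/(3.92)² = 118/(1232·3.92²) = 0.0062.

0.0062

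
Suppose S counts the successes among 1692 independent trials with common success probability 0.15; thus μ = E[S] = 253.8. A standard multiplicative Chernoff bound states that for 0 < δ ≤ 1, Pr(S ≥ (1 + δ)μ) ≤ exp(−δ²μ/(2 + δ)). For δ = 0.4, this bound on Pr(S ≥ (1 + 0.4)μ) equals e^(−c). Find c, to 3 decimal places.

c = δ²μ/(2 + δ) = 0.4²·253.8/(2 + 0.4) = 16.9200.

16.920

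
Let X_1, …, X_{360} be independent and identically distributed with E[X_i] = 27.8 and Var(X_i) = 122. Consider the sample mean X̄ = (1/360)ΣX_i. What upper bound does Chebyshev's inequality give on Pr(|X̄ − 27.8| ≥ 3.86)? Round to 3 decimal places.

0.023

Var(X̄) = Var(X_i)/n = 122/360 = 0.33889.
Chebyshev: Pr(|X̄ − 27.8| ≥ 3.86) ≤ Var(X̄)/(3.86)² = 122/(360·3.86²) = 0.0227.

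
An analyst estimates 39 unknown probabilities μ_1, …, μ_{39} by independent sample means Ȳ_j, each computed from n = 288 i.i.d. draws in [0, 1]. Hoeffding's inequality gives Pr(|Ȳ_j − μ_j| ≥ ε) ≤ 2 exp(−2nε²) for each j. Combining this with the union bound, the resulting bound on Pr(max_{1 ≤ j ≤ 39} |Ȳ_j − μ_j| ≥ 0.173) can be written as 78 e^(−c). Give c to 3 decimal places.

Union bound over the 39 events: Pr(max_{1 ≤ j ≤ 39} |Ȳ_j − μ_j| ≥ 0.173) ≤ 39·2·exp(−2nε²) = 78 exp(−2·288·0.173²).
So c = 2·288·0.173² = 17.2391.

17.239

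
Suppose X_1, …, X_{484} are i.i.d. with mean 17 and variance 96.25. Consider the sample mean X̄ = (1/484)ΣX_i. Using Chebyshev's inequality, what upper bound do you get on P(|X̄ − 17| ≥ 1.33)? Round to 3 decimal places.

Var(X̄) = Var(X_i)/n = 96.25/484 = 0.19886.
Chebyshev: P(|X̄ − 17| ≥ 1.33) ≤ Var(X̄)/(1.33)² = 96.25/(484·1.33²) = 0.1124.

0.112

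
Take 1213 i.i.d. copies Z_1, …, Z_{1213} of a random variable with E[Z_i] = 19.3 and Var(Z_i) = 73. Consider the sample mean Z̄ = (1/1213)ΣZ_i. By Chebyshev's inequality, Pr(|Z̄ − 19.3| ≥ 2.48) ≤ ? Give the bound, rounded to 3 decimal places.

0.010

Var(Z̄) = Var(Z_i)/n = 73/1213 = 0.060181.
Chebyshev: Pr(|Z̄ − 19.3| ≥ 2.48) ≤ Var(Z̄)/(2.48)² = 73/(1213·2.48²) = 0.0098.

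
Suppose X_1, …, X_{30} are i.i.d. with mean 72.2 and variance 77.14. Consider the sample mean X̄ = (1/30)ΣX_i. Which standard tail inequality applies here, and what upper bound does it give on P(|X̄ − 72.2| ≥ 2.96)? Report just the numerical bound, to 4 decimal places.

With mean and variance of each term known, Chebyshev's inequality bounds the deviation of the sum (or sample mean).
Var(X̄) = Var(X_i)/n = 77.14/30 = 2.5713.
Chebyshev: P(|X̄ − 72.2| ≥ 2.96) ≤ Var(X̄)/(2.96)² = 77.14/(30·2.96²) = 0.2935.

0.2935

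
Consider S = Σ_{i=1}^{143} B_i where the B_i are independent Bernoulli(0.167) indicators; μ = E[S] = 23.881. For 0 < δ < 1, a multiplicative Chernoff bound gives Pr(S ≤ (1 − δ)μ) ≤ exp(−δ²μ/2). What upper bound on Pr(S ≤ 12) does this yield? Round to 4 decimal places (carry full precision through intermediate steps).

Write 12 = (1 − δ)μ, so δ = 1 − 12/23.881 = 0.4975085…
Then the exponent is δ²μ/2 = (μ − 12)²/(2μ) = 2.955449.
Bound = exp(−2.955449) = 0.05206.

0.0521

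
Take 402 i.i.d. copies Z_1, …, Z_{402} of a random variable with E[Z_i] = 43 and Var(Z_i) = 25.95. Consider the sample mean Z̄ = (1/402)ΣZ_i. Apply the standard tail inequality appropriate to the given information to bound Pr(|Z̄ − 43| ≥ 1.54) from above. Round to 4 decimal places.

0.0272

With mean and variance of each term known, Chebyshev's inequality bounds the deviation of the sum (or sample mean).
Var(Z̄) = Var(Z_i)/n = 25.95/402 = 0.064552.
Chebyshev: Pr(|Z̄ − 43| ≥ 1.54) ≤ Var(Z̄)/(1.54)² = 25.95/(402·1.54²) = 0.0272.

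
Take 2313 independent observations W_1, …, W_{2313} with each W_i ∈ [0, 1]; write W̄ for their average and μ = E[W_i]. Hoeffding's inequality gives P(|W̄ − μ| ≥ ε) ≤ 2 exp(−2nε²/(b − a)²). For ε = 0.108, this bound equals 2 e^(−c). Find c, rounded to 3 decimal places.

c = 2nε²/(b − a)² = 2·2313·0.108² / 1² = 53.9577.

53.958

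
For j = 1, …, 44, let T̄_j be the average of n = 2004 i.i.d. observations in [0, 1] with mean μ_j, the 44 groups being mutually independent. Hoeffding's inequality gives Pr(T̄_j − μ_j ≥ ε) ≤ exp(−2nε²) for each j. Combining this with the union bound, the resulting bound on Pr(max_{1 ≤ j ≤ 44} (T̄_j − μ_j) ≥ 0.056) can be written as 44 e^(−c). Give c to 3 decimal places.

12.569

Union bound over the 44 events: Pr(max_{1 ≤ j ≤ 44} (T̄_j − μ_j) ≥ 0.056) ≤ 44·exp(−2nε²) = 44 exp(−2·2004·0.056²).
So c = 2·2004·0.056² = 12.5691.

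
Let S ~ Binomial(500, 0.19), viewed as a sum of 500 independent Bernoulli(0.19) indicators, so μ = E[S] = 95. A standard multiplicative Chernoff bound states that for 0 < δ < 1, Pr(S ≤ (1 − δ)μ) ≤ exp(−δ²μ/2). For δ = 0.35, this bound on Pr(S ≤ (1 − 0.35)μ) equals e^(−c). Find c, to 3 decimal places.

5.819

c = δ²μ/2 = 0.35²·95/2 = 5.8187.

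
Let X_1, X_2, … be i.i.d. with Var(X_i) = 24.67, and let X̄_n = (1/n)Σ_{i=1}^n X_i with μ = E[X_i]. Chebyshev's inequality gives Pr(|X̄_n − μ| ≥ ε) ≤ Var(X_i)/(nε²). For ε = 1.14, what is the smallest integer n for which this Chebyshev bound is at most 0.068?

280

Require 24.67/(n·1.14²) ≤ 0.068, i.e. n ≥ 24.67/(0.068·1.14²) = 279.158.
The smallest integer n is 280.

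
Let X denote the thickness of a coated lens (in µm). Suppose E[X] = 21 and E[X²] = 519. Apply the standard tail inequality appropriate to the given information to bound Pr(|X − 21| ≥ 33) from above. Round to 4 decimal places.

The first two moments determine the variance, so Chebyshev's inequality is the sharpest standard bound available.
Var(X) = E[X²] − (E[X])² = 519 − 441 = 78.
Chebyshev's inequality: Pr(|X − μ| ≥ t) ≤ Var(X)/t² = 78/1089 = 0.0716.

0.0716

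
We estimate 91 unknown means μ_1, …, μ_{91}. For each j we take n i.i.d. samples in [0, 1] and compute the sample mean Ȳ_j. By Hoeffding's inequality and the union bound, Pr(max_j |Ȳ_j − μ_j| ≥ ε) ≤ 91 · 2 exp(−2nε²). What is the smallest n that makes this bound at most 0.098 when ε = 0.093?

436

Need 2·91·exp(−2nε²) ≤ 0.098, i.e. exp(−2nε²) ≤ 0.098/182.
So 2nε² ≥ ln(182/0.098) = 7.526794.
Hence n ≥ 7.526794/(2·0.093²) = 435.125.
The smallest integer n is 436.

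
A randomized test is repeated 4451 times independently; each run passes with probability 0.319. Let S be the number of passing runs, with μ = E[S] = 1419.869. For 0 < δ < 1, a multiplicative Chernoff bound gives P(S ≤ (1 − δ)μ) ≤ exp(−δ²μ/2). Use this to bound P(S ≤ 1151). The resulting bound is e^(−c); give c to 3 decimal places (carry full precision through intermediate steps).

Write 1151 = (1 − δ)μ, so δ = 1 − 1151/1419.869 = 0.1893618…
Then the exponent is δ²μ/2 = (μ − 1151)²/(2μ) = 25.456764.

25.457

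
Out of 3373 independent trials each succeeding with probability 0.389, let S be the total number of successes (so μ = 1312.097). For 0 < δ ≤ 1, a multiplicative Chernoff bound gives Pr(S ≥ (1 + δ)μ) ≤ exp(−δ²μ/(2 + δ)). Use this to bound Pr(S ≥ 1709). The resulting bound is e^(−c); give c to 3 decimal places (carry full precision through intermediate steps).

52.144

Write 1709 = (1 + δ)μ, so δ = 1709/1312.097 − 1 = 0.3024952…
Then the exponent is δ²μ/(2 + δ) = (1709 − μ)² / (μ·(2 + δ)) = 52.143970.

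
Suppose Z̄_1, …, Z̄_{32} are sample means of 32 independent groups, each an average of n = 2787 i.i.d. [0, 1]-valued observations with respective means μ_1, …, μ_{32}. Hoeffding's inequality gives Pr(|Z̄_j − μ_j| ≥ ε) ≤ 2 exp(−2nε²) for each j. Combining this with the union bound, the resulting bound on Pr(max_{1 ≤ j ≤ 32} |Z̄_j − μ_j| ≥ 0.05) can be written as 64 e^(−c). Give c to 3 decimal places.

13.935

Union bound over the 32 events: Pr(max_{1 ≤ j ≤ 32} |Z̄_j − μ_j| ≥ 0.05) ≤ 32·2·exp(−2nε²) = 64 exp(−2·2787·0.05²).
So c = 2·2787·0.05² = 13.9350.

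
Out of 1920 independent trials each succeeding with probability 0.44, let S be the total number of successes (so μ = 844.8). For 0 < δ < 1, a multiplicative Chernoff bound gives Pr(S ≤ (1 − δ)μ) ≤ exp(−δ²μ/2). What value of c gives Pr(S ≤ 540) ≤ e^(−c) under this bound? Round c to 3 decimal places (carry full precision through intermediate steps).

54.985

Write 540 = (1 − δ)μ, so δ = 1 − 540/844.8 = 0.3607955…
Then the exponent is δ²μ/2 = (μ − 540)²/(2μ) = 54.985227.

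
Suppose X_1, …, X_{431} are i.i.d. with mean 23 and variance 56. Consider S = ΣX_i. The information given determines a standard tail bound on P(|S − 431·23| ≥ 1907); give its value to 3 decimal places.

0.007

With mean and variance of each term known, Chebyshev's inequality bounds the deviation of the sum (or sample mean).
Var(S) = n·Var(X_i) = 431·56 = 24136.
Chebyshev: P(|S − 431·23| ≥ 1907) ≤ Var(S)/1907² = 24136/3636649 = 0.0066.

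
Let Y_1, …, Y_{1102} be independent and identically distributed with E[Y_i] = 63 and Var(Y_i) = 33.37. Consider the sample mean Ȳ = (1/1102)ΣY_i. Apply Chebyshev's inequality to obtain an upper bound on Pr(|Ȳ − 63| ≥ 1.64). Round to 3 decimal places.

Var(Ȳ) = Var(Y_i)/n = 33.37/1102 = 0.030281.
Chebyshev: Pr(|Ȳ − 63| ≥ 1.64) ≤ Var(Ȳ)/(1.64)² = 33.37/(1102·1.64²) = 0.0113.

0.011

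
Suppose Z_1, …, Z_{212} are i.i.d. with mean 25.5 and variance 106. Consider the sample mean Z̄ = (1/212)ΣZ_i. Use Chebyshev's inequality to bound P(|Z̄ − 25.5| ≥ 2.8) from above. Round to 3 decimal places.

0.064

Var(Z̄) = Var(Z_i)/n = 106/212 = 0.5.
Chebyshev: P(|Z̄ − 25.5| ≥ 2.8) ≤ Var(Z̄)/(2.8)² = 106/(212·2.8²) = 0.0638.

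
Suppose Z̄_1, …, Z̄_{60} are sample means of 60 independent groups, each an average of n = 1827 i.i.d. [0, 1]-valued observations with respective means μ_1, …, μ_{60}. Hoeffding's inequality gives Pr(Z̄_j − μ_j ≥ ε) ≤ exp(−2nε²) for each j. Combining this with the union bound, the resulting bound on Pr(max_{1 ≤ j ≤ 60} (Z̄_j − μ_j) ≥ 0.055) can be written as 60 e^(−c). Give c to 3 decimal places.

11.053

Union bound over the 60 events: Pr(max_{1 ≤ j ≤ 60} (Z̄_j − μ_j) ≥ 0.055) ≤ 60·exp(−2nε²) = 60 exp(−2·1827·0.055²).
So c = 2·1827·0.055² = 11.0534.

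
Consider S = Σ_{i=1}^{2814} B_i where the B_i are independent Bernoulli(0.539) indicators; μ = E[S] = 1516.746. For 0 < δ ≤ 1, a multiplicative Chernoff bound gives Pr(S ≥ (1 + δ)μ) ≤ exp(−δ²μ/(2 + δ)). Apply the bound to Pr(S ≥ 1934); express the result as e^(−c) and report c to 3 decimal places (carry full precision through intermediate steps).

50.453

Write 1934 = (1 + δ)μ, so δ = 1934/1516.746 − 1 = 0.2750981…
Then the exponent is δ²μ/(2 + δ) = (1934 − μ)² / (μ·(2 + δ)) = 50.453120.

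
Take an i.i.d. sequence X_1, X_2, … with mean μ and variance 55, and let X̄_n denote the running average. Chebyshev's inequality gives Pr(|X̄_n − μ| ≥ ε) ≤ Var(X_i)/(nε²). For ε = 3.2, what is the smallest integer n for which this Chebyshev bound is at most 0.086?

Require 55/(n·3.2²) ≤ 0.086, i.e. n ≥ 55/(0.086·3.2²) = 62.455.
The smallest integer n is 63.

63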